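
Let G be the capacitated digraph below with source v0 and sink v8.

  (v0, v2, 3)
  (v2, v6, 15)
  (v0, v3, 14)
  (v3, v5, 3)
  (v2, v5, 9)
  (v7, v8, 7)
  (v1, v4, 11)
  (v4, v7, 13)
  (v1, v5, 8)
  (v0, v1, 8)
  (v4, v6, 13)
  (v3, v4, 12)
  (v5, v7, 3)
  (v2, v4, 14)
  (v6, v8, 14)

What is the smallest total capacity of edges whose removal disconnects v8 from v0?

Augment v0→v2→v6→v8: bottleneck 3, flow now 3.
Augment v0→v1→v4→v6→v8: bottleneck 8, flow now 11.
Augment v0→v3→v4→v6→v8: bottleneck 3, flow now 14.
Augment v0→v3→v4→v7→v8: bottleneck 7, flow now 21.
No augmenting path remains; maximum flow = 21.
By max-flow min-cut, the minimum cut capacity equals the max flow.
In the residual graph, reachable from v0: {v0, v1, v2, v3, v4, v5, v6, v7}.
Min-cut edges: v6→v8 (14), v7→v8 (7); capacity 14 + 7 = 21.

21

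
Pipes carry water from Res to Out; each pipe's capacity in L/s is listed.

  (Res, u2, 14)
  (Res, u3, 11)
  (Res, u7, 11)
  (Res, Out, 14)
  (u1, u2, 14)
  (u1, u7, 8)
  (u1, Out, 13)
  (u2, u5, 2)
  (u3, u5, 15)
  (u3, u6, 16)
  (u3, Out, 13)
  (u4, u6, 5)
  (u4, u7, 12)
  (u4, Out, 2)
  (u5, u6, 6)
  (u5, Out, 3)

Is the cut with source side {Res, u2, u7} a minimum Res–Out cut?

Yes — it is a minimum cut (capacity 27).

Given cut capacity: 11 + 14 + 2 = 27.
Augment Res→Out: bottleneck 14, flow now 14.
Augment Res→u3→Out: bottleneck 11, flow now 25.
Augment Res→u2→u5→Out: bottleneck 2, flow now 27.
No augmenting path remains; maximum flow = 27.
Cut capacity 27 equals the max flow, so it is a minimum cut.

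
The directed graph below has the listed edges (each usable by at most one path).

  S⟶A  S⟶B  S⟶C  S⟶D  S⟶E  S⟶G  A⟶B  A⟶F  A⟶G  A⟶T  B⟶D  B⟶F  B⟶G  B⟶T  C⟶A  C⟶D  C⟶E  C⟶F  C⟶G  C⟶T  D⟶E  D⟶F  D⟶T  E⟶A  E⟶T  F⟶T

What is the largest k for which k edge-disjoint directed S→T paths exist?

5

Assign every edge capacity 1; by Menger, the answer equals the max flow.
Path S→A→T (+1); total 1.
Path S→B→T (+1); total 2.
Path S→C→T (+1); total 3.
Path S→D→T (+1); total 4.
Path S→E→T (+1); total 5.
No residual S→T path; max flow = 5.
Certifying cut of size 5: {S→A, S→B, S→C, S→D, S→E}.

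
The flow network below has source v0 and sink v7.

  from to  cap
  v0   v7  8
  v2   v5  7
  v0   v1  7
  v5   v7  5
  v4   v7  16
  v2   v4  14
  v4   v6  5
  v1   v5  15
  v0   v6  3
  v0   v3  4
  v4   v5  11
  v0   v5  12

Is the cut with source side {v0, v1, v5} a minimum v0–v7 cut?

Given cut capacity: 4 + 3 + 8 + 5 = 20.
Augment v0→v7: bottleneck 8, flow now 8.
Augment v0→v5→v7: bottleneck 5, flow now 13.
No augmenting path remains; maximum flow = 13.
In the residual graph, reachable from v0: {v0, v1, v3, v5, v6}.
Min-cut edges: v0→v7 (8), v5→v7 (5); capacity 8 + 5 = 13.
Cut capacity 20 exceeds the max flow 13, so it is not minimum.

No — its capacity is 20, but the minimum cut has capacity 13.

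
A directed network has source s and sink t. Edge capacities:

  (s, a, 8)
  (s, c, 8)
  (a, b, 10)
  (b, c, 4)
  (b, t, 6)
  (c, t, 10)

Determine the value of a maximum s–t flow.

Augment s→c→t: bottleneck 8, flow now 8.
Augment s→a→b→t: bottleneck 6, flow now 14.
Augment s→a→b→c→t: bottleneck 2, flow now 16.
No augmenting path remains; maximum flow = 16.
In the residual graph, reachable from s: {s}.
Min-cut edges: s→a (8), s→c (8); capacity 8 + 8 = 16.
This cut is saturated, so no flow can exceed 16.

16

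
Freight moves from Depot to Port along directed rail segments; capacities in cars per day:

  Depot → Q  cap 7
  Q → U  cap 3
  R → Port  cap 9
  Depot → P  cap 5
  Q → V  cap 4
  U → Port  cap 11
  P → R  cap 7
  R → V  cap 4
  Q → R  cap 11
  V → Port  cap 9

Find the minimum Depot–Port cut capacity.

12

Augment Depot→P→R→Port: bottleneck 5, flow now 5.
Augment Depot→Q→R→Port: bottleneck 4, flow now 9.
Augment Depot→Q→U→Port: bottleneck 3, flow now 12.
No augmenting path remains; maximum flow = 12.
By max-flow min-cut, the minimum cut capacity equals the max flow.
In the residual graph, reachable from Depot: {Depot}.
Min-cut edges: Depot→P (5), Depot→Q (7); capacity 5 + 7 = 12.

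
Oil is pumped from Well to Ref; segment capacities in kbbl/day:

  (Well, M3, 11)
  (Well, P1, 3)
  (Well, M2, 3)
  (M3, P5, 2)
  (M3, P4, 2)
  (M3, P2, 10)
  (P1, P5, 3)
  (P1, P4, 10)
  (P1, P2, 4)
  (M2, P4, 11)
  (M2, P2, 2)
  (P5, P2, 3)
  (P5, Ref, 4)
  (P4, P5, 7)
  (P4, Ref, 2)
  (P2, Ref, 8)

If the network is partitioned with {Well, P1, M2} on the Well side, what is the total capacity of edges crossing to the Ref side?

41

Edges leaving {Well, P1, M2}: Well→M3 (11), P1→P5 (3), P1→P4 (10), P1→P2 (4), M2→P4 (11), M2→P2 (2).
Cut capacity = 11 + 3 + 10 + 4 + 11 + 2 = 41.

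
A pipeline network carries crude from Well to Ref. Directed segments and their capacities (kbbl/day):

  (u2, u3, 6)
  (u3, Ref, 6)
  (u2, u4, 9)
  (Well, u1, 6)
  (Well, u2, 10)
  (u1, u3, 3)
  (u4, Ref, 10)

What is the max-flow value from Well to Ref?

13

Augment Well→u1→u3→Ref: bottleneck 3, flow now 3.
Augment Well→u2→u3→Ref: bottleneck 3, flow now 6.
Augment Well→u2→u4→Ref: bottleneck 7, flow now 13.
No augmenting path remains; maximum flow = 13.
In the residual graph, reachable from Well: {Well, u1}.
Min-cut edges: Well→u2 (10), u1→u3 (3); capacity 10 + 3 = 13.
This cut is saturated, so no flow can exceed 13.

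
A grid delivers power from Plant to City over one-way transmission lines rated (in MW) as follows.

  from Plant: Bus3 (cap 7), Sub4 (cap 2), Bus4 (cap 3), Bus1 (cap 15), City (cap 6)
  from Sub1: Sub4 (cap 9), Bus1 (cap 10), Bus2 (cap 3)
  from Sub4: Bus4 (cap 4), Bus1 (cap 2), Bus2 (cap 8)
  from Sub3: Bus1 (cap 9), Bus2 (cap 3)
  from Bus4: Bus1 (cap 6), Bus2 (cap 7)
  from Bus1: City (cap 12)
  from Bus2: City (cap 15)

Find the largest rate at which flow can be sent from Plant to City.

23

Augment Plant→City: bottleneck 6, flow now 6.
Augment Plant→Bus1→City: bottleneck 12, flow now 18.
Augment Plant→Sub4→Bus2→City: bottleneck 2, flow now 20.
Augment Plant→Bus4→Bus2→City: bottleneck 3, flow now 23.
No augmenting path remains; maximum flow = 23.
In the residual graph, reachable from Plant: {Plant, Bus3, Bus1}.
Min-cut edges: Plant→Sub4 (2), Plant→Bus4 (3), Plant→City (6), Bus1→City (12); capacity 2 + 3 + 6 + 12 = 23.
This cut is saturated, so no flow can exceed 23.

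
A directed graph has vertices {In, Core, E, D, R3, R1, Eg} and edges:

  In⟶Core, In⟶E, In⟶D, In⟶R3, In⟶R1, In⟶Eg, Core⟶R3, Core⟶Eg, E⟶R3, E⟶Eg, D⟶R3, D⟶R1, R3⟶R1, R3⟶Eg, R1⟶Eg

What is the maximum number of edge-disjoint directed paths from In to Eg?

Assign every edge capacity 1; by Menger, the answer equals the max flow.
Path In→Eg (+1); total 1.
Path In→Core→Eg (+1); total 2.
Path In→E→Eg (+1); total 3.
Path In→R3→Eg (+1); total 4.
Path In→R1→Eg (+1); total 5.
No residual In→Eg path; max flow = 5.
Certifying cut of size 5: {In→Core, In→E, In→Eg, R1→Eg, R3→Eg}.

5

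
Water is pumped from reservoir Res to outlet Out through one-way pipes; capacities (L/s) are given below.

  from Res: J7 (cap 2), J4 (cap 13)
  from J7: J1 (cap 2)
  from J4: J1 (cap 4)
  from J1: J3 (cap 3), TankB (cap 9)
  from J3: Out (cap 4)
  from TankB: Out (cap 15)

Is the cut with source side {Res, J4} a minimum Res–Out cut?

Yes — it is a minimum cut (capacity 6).

Given cut capacity: 2 + 4 = 6.
Augment Res→J7→J1→J3→Out: bottleneck 2, flow now 2.
Augment Res→J4→J1→J3→Out: bottleneck 1, flow now 3.
Augment Res→J4→J1→TankB→Out: bottleneck 3, flow now 6.
No augmenting path remains; maximum flow = 6.
Cut capacity 6 equals the max flow, so it is a minimum cut.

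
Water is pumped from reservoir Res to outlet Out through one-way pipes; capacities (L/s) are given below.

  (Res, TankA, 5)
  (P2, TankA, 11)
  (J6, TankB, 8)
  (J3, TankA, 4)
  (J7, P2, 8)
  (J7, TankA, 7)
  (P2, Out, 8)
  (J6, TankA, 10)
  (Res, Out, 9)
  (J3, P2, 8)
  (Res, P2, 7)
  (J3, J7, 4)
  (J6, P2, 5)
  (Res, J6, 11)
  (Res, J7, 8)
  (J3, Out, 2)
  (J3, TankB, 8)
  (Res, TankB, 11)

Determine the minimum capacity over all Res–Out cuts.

Augment Res→Out: bottleneck 9, flow now 9.
Augment Res→P2→Out: bottleneck 7, flow now 16.
Augment Res→J6→P2→Out: bottleneck 1, flow now 17.
No augmenting path remains; maximum flow = 17.
By max-flow min-cut, the minimum cut capacity equals the max flow.
In the residual graph, reachable from Res: {Res, J6, J7, P2, TankB, TankA}.
Min-cut edges: Res→Out (9), P2→Out (8); capacity 9 + 8 = 17.

17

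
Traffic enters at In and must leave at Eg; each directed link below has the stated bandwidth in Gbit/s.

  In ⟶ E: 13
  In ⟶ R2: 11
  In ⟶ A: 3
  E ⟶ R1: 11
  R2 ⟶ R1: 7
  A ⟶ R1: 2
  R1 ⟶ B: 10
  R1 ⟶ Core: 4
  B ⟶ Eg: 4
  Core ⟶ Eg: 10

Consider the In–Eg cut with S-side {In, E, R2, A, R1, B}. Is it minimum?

Yes — it is a minimum cut (capacity 8).

Given cut capacity: 4 + 4 = 8.
Augment In→E→R1→B→Eg: bottleneck 4, flow now 4.
Augment In→E→R1→Core→Eg: bottleneck 4, flow now 8.
No augmenting path remains; maximum flow = 8.
Cut capacity 8 equals the max flow, so it is a minimum cut.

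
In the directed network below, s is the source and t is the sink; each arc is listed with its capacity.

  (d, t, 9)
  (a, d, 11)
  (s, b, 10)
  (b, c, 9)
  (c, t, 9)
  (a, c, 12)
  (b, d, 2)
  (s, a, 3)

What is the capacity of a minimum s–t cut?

13

Augment s→a→c→t: bottleneck 3, flow now 3.
Augment s→b→c→t: bottleneck 6, flow now 9.
Augment s→b→d→t: bottleneck 2, flow now 11.
Augment s→b→c→a→d→t: bottleneck 2, flow now 13. (uses reverse residual edge)
No augmenting path remains; maximum flow = 13.
By max-flow min-cut, the minimum cut capacity equals the max flow.
In the residual graph, reachable from s: {s}.
Min-cut edges: s→a (3), s→b (10); capacity 3 + 10 = 13.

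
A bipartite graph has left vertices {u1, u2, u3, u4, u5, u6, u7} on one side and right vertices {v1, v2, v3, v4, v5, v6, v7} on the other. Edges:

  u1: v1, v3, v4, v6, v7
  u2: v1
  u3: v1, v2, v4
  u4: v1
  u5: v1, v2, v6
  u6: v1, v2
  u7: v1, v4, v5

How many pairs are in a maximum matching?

Unit-capacity flow: source→left, listed edges, right→sink; max matching = max flow.
Augmenting path u1→v1 (+1); matched 1.
Augmenting path u3→v2 (+1); matched 2.
Augmenting path u5→v6 (+1); matched 3.
Augmenting path u7→v4 (+1); matched 4.
Augmenting path u2→v1→u1→v3 (+1); matched 5.
Augmenting path u6→v2→u3→v4→u7→v5 (+1); matched 6.
No augmenting path remains; maximum matching = 6.
König certificate: {u1, u3, u5, u6, u7, v1} is a vertex cover of size 6 (every listed pair touches it), so no matching can be larger.

6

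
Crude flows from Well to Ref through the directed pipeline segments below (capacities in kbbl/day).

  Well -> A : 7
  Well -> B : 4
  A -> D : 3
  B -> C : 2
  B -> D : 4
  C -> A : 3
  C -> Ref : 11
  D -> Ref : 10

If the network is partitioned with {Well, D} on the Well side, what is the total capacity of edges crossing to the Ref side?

21

Edges leaving {Well, D}: Well→A (7), Well→B (4), D→Ref (10).
Cut capacity = 7 + 4 + 10 = 21.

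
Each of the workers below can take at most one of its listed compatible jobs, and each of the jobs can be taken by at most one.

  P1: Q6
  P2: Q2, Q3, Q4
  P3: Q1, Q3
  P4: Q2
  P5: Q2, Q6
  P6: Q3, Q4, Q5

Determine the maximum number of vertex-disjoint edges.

Unit-capacity flow: source→left, listed edges, right→sink; max matching = max flow.
Augmenting path P1→Q6 (+1); matched 1.
Augmenting path P2→Q2 (+1); matched 2.
Augmenting path P3→Q1 (+1); matched 3.
Augmenting path P6→Q3 (+1); matched 4.
Augmenting path P4→Q2→P2→Q4 (+1); matched 5.
No augmenting path remains; maximum matching = 5.
König certificate: {P2, P3, P6, Q2, Q6} is a vertex cover of size 5 (every listed pair touches it), so no matching can be larger.

5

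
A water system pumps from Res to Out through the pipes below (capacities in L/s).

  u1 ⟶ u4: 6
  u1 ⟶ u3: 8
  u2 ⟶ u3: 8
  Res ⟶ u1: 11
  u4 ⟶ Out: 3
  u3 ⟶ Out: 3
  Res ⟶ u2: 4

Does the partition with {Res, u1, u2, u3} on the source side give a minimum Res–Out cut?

Given cut capacity: 6 + 3 = 9.
Augment Res→u1→u3→Out: bottleneck 3, flow now 3.
Augment Res→u1→u4→Out: bottleneck 3, flow now 6.
No augmenting path remains; maximum flow = 6.
In the residual graph, reachable from Res: {Res, u1, u2, u3, u4}.
Min-cut edges: u3→Out (3), u4→Out (3); capacity 3 + 3 = 6.
Cut capacity 9 exceeds the max flow 6, so it is not minimum.

No — its capacity is 9, but the minimum cut has capacity 6.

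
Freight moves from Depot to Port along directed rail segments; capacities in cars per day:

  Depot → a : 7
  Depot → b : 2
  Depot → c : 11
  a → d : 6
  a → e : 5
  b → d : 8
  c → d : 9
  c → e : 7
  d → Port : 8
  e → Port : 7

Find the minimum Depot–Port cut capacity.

15

Augment Depot→a→d→Port: bottleneck 6, flow now 6.
Augment Depot→a→e→Port: bottleneck 1, flow now 7.
Augment Depot→b→d→Port: bottleneck 2, flow now 9.
Augment Depot→c→e→Port: bottleneck 6, flow now 15.
No augmenting path remains; maximum flow = 15.
By max-flow min-cut, the minimum cut capacity equals the max flow.
In the residual graph, reachable from Depot: {Depot, a, b, c, d, e}.
Min-cut edges: d→Port (8), e→Port (7); capacity 8 + 7 = 15.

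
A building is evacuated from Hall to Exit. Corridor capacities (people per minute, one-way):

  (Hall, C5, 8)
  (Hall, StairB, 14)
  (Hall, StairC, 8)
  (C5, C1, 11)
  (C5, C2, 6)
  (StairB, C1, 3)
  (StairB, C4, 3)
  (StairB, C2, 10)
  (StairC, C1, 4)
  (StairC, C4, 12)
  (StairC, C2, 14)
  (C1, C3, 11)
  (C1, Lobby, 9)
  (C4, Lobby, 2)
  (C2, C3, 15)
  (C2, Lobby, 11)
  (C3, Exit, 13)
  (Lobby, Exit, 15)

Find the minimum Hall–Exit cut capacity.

28

Augment Hall→C5→C1→C3→Exit: bottleneck 8, flow now 8.
Augment Hall→StairB→C1→C3→Exit: bottleneck 3, flow now 11.
Augment Hall→StairB→C4→Lobby→Exit: bottleneck 2, flow now 13.
Augment Hall→StairB→C2→C3→Exit: bottleneck 2, flow now 15.
Augment Hall→StairB→C2→Lobby→Exit: bottleneck 7, flow now 22.
Augment Hall→StairC→C1→Lobby→Exit: bottleneck 4, flow now 26.
Augment Hall→StairC→C2→Lobby→Exit: bottleneck 2, flow now 28.
No augmenting path remains; maximum flow = 28.
By max-flow min-cut, the minimum cut capacity equals the max flow.
In the residual graph, reachable from Hall: {Hall, C5, StairB, StairC, C1, C4, C2, C3, Lobby}.
Min-cut edges: C3→Exit (13), Lobby→Exit (15); capacity 13 + 15 = 28.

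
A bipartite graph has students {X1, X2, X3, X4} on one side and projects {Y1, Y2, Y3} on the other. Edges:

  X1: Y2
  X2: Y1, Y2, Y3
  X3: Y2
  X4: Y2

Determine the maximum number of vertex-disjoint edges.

Unit-capacity flow: source→left, listed edges, right→sink; max matching = max flow.
Augmenting path X1→Y2 (+1); matched 1.
Augmenting path X2→Y1 (+1); matched 2.
No augmenting path remains; maximum matching = 2.
König certificate: {X2, Y2} is a vertex cover of size 2 (every listed pair touches it), so no matching can be larger.

2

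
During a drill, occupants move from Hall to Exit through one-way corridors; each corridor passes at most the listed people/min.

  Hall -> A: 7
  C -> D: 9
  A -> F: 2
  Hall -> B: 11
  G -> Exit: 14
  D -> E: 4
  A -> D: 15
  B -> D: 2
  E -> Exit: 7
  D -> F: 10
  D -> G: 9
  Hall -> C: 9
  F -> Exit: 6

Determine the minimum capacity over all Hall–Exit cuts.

18

Augment Hall→A→F→Exit: bottleneck 2, flow now 2.
Augment Hall→A→D→E→Exit: bottleneck 4, flow now 6.
Augment Hall→A→D→F→Exit: bottleneck 1, flow now 7.
Augment Hall→B→D→F→Exit: bottleneck 2, flow now 9.
Augment Hall→C→D→F→Exit: bottleneck 1, flow now 10.
Augment Hall→C→D→G→Exit: bottleneck 8, flow now 18.
No augmenting path remains; maximum flow = 18.
By max-flow min-cut, the minimum cut capacity equals the max flow.
In the residual graph, reachable from Hall: {Hall, B}.
Min-cut edges: Hall→A (7), Hall→C (9), B→D (2); capacity 7 + 9 + 2 = 18.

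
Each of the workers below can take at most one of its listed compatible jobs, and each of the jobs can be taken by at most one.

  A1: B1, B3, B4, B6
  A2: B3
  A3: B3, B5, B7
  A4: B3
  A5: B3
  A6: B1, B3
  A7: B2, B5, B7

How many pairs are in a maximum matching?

5

Unit-capacity flow: source→left, listed edges, right→sink; max matching = max flow.
Augmenting path A1→B1 (+1); matched 1.
Augmenting path A2→B3 (+1); matched 2.
Augmenting path A3→B5 (+1); matched 3.
Augmenting path A7→B2 (+1); matched 4.
Augmenting path A6→B1→A1→B4 (+1); matched 5.
No augmenting path remains; maximum matching = 5.
König certificate: {A1, A3, A6, A7, B3} is a vertex cover of size 5 (every listed pair touches it), so no matching can be larger.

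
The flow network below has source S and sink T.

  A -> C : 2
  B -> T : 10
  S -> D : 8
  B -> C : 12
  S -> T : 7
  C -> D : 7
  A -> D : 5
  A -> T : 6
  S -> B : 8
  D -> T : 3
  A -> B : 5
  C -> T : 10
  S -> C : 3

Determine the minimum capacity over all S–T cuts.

21

Augment S→T: bottleneck 7, flow now 7.
Augment S→B→T: bottleneck 8, flow now 15.
Augment S→C→T: bottleneck 3, flow now 18.
Augment S→D→T: bottleneck 3, flow now 21.
No augmenting path remains; maximum flow = 21.
By max-flow min-cut, the minimum cut capacity equals the max flow.
In the residual graph, reachable from S: {S, D}.
Min-cut edges: S→B (8), S→C (3), S→T (7), D→T (3); capacity 8 + 3 + 7 + 3 = 21.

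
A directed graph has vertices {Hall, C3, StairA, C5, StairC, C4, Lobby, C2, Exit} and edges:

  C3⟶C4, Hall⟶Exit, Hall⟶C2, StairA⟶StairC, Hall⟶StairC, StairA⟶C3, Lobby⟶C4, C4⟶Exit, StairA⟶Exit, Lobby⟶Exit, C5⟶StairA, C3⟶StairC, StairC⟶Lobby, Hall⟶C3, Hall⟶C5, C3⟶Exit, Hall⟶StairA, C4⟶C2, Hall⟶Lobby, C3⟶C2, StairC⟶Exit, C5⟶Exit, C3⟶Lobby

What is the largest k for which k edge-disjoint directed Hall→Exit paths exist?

6

Assign every edge capacity 1; by Menger, the answer equals the max flow.
Path Hall→Exit (+1); total 1.
Path Hall→C3→Exit (+1); total 2.
Path Hall→StairA→Exit (+1); total 3.
Path Hall→C5→Exit (+1); total 4.
Path Hall→StairC→Exit (+1); total 5.
Path Hall→Lobby→Exit (+1); total 6.
No residual Hall→Exit path; max flow = 6.
Certifying cut of size 6: {Hall→C3, Hall→C5, Hall→Exit, Hall→Lobby, Hall→StairA, Hall→StairC}.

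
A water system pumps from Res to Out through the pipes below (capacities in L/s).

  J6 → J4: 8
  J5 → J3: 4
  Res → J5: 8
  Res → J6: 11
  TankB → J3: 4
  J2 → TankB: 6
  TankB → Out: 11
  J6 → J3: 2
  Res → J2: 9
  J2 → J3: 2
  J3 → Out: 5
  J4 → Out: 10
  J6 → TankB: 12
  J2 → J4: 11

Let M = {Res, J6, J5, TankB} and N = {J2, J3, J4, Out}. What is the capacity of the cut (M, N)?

38

Edges leaving {Res, J6, J5, TankB}: Res→J2 (9), J6→J3 (2), J6→J4 (8), J5→J3 (4), TankB→J3 (4), TankB→Out (11).
Cut capacity = 9 + 2 + 8 + 4 + 4 + 11 = 38.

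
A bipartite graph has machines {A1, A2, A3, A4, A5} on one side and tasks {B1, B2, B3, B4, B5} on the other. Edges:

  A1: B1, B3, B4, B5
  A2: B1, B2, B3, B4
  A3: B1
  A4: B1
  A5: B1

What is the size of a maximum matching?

Unit-capacity flow: source→left, listed edges, right→sink; max matching = max flow.
Augmenting path A1→B1 (+1); matched 1.
Augmenting path A2→B2 (+1); matched 2.
Augmenting path A3→B1→A1→B3 (+1); matched 3.
No augmenting path remains; maximum matching = 3.
König certificate: {A1, A2, B1} is a vertex cover of size 3 (every listed pair touches it), so no matching can be larger.

3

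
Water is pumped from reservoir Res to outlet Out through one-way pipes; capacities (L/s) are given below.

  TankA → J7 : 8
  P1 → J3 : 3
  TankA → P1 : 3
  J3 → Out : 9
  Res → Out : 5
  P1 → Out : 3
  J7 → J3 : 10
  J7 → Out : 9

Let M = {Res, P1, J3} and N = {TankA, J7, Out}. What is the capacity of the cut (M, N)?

Edges leaving {Res, P1, J3}: Res→Out (5), P1→Out (3), J3→Out (9).
Cut capacity = 5 + 3 + 9 = 17.

17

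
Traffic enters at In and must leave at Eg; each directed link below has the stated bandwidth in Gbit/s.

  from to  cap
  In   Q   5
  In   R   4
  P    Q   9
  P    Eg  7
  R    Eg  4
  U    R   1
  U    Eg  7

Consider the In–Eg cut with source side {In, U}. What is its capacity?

Edges leaving {In, U}: In→Q (5), In→R (4), U→R (1), U→Eg (7).
Cut capacity = 5 + 4 + 1 + 7 = 17.

17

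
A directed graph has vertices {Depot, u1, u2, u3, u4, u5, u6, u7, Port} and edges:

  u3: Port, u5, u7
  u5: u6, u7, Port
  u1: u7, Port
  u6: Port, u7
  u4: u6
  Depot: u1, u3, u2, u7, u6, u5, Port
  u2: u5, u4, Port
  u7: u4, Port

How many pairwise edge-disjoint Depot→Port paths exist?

Assign every edge capacity 1; by Menger, the answer equals the max flow.
Path Depot→Port (+1); total 1.
Path Depot→u1→Port (+1); total 2.
Path Depot→u2→Port (+1); total 3.
Path Depot→u3→Port (+1); total 4.
Path Depot→u5→Port (+1); total 5.
Path Depot→u6→Port (+1); total 6.
Path Depot→u7→Port (+1); total 7.
No residual Depot→Port path; max flow = 7.
Certifying cut of size 7: {Depot→Port, Depot→u1, Depot→u2, Depot→u3, Depot→u5, Depot→u6, Depot→u7}.

7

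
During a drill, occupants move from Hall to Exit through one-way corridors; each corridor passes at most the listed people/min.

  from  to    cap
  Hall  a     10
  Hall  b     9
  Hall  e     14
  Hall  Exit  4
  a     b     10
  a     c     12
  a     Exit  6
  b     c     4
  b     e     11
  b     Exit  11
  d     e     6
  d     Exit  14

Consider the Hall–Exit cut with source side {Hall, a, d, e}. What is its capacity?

55

Edges leaving {Hall, a, d, e}: Hall→b (9), Hall→Exit (4), a→b (10), a→c (12), a→Exit (6), d→Exit (14).
Cut capacity = 9 + 4 + 10 + 12 + 6 + 14 = 55.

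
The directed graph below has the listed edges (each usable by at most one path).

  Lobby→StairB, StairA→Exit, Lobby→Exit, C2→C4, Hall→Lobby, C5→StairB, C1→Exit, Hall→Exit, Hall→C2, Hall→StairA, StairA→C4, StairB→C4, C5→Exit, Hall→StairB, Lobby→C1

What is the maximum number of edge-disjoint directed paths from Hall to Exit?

Assign every edge capacity 1; by Menger, the answer equals the max flow.
Path Hall→Exit (+1); total 1.
Path Hall→Lobby→Exit (+1); total 2.
Path Hall→StairA→Exit (+1); total 3.
No residual Hall→Exit path; max flow = 3.
Certifying cut of size 3: {Hall→Exit, Hall→Lobby, Hall→StairA}.

3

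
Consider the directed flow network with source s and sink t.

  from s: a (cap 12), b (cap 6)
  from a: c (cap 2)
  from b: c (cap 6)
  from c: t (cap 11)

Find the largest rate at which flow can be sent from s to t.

8

Augment s→a→c→t: bottleneck 2, flow now 2.
Augment s→b→c→t: bottleneck 6, flow now 8.
No augmenting path remains; maximum flow = 8.
In the residual graph, reachable from s: {s, a}.
Min-cut edges: s→b (6), a→c (2); capacity 6 + 2 = 8.
This cut is saturated, so no flow can exceed 8.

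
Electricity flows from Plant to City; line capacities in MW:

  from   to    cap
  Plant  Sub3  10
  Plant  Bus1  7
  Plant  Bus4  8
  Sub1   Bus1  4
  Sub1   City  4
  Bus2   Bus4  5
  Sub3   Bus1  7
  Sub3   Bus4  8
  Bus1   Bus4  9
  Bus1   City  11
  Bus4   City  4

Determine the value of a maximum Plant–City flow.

Augment Plant→Bus1→City: bottleneck 7, flow now 7.
Augment Plant→Bus4→City: bottleneck 4, flow now 11.
Augment Plant→Sub3→Bus1→City: bottleneck 4, flow now 15.
No augmenting path remains; maximum flow = 15.
In the residual graph, reachable from Plant: {Plant, Sub3, Bus1, Bus4}.
Min-cut edges: Bus1→City (11), Bus4→City (4); capacity 11 + 4 = 15.
This cut is saturated, so no flow can exceed 15.

15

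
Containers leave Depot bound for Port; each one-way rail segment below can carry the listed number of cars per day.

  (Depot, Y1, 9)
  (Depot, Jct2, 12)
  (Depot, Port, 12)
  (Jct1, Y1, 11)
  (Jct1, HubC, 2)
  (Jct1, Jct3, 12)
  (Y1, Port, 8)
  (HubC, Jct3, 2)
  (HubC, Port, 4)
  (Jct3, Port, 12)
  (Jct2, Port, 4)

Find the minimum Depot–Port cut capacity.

24

Augment Depot→Port: bottleneck 12, flow now 12.
Augment Depot→Y1→Port: bottleneck 8, flow now 20.
Augment Depot→Jct2→Port: bottleneck 4, flow now 24.
No augmenting path remains; maximum flow = 24.
By max-flow min-cut, the minimum cut capacity equals the max flow.
In the residual graph, reachable from Depot: {Depot, Y1, Jct2}.
Min-cut edges: Depot→Port (12), Y1→Port (8), Jct2→Port (4); capacity 12 + 8 + 4 = 24.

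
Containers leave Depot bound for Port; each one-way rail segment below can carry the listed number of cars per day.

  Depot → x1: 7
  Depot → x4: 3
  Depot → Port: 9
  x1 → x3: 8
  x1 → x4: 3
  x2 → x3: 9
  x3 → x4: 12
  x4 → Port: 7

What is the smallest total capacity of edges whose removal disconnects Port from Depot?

16

Augment Depot→Port: bottleneck 9, flow now 9.
Augment Depot→x4→Port: bottleneck 3, flow now 12.
Augment Depot→x1→x4→Port: bottleneck 3, flow now 15.
Augment Depot→x1→x3→x4→Port: bottleneck 1, flow now 16.
No augmenting path remains; maximum flow = 16.
By max-flow min-cut, the minimum cut capacity equals the max flow.
In the residual graph, reachable from Depot: {Depot, x1, x3, x4}.
Min-cut edges: Depot→Port (9), x4→Port (7); capacity 9 + 7 = 16.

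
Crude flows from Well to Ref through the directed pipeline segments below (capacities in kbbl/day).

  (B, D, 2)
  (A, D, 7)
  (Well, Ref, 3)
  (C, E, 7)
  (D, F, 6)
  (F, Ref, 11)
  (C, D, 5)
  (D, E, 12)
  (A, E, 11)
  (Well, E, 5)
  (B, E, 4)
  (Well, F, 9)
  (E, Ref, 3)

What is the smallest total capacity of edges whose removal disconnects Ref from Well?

Augment Well→Ref: bottleneck 3, flow now 3.
Augment Well→E→Ref: bottleneck 3, flow now 6.
Augment Well→F→Ref: bottleneck 9, flow now 15.
No augmenting path remains; maximum flow = 15.
By max-flow min-cut, the minimum cut capacity equals the max flow.
In the residual graph, reachable from Well: {Well, E}.
Min-cut edges: Well→F (9), Well→Ref (3), E→Ref (3); capacity 9 + 3 + 3 = 15.

15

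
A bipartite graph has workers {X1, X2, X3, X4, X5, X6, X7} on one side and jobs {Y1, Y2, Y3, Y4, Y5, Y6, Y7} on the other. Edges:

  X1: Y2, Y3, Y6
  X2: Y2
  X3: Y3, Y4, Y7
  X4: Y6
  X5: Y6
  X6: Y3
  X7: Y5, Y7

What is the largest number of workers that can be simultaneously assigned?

Unit-capacity flow: source→left, listed edges, right→sink; max matching = max flow.
Augmenting path X1→Y2 (+1); matched 1.
Augmenting path X3→Y3 (+1); matched 2.
Augmenting path X4→Y6 (+1); matched 3.
Augmenting path X7→Y5 (+1); matched 4.
Augmenting path X6→Y3→X3→Y4 (+1); matched 5.
No augmenting path remains; maximum matching = 5.
König certificate: {X3, X7, Y2, Y3, Y6} is a vertex cover of size 5 (every listed pair touches it), so no matching can be larger.

5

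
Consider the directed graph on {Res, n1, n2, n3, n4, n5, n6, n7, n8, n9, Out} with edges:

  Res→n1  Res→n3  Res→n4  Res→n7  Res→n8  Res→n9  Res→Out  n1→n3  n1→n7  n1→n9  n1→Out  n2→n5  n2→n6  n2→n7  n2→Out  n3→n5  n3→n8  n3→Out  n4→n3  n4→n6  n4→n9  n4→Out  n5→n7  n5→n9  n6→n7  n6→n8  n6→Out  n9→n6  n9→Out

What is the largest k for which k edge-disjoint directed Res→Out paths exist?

5

Assign every edge capacity 1; by Menger, the answer equals the max flow.
Path Res→Out (+1); total 1.
Path Res→n1→Out (+1); total 2.
Path Res→n3→Out (+1); total 3.
Path Res→n4→Out (+1); total 4.
Path Res→n9→Out (+1); total 5.
No residual Res→Out path; max flow = 5.
Certifying cut of size 5: {Res→Out, Res→n1, Res→n3, Res→n4, Res→n9}.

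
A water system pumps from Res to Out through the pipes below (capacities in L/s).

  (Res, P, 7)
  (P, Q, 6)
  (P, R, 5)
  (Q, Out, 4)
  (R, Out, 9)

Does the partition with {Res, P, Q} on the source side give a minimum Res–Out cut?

No — its capacity is 9, but the minimum cut has capacity 7.

Given cut capacity: 5 + 4 = 9.
Augment Res→P→Q→Out: bottleneck 4, flow now 4.
Augment Res→P→R→Out: bottleneck 3, flow now 7.
No augmenting path remains; maximum flow = 7.
In the residual graph, reachable from Res: {Res}.
Min-cut edges: Res→P (7); capacity 7 = 7.
Cut capacity 9 exceeds the max flow 7, so it is not minimum.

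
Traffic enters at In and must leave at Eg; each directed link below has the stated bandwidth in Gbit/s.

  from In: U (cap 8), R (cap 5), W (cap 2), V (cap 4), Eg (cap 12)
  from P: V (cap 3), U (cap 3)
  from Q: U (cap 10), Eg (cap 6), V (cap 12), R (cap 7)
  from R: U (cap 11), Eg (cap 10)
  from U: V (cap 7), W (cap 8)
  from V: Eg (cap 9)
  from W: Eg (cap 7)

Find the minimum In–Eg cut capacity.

Augment In→Eg: bottleneck 12, flow now 12.
Augment In→R→Eg: bottleneck 5, flow now 17.
Augment In→V→Eg: bottleneck 4, flow now 21.
Augment In→W→Eg: bottleneck 2, flow now 23.
Augment In→U→V→Eg: bottleneck 5, flow now 28.
Augment In→U→W→Eg: bottleneck 3, flow now 31.
No augmenting path remains; maximum flow = 31.
By max-flow min-cut, the minimum cut capacity equals the max flow.
In the residual graph, reachable from In: {In}.
Min-cut edges: In→R (5), In→U (8), In→V (4), In→W (2), In→Eg (12); capacity 5 + 8 + 4 + 2 + 12 = 31.

31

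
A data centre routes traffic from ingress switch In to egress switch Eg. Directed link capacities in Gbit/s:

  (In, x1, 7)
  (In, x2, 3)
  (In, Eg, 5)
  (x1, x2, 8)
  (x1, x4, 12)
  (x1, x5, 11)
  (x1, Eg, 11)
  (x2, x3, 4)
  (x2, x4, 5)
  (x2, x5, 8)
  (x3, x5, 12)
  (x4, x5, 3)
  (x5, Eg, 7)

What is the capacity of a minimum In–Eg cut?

15

Augment In→Eg: bottleneck 5, flow now 5.
Augment In→x1→Eg: bottleneck 7, flow now 12.
Augment In→x2→x5→Eg: bottleneck 3, flow now 15.
No augmenting path remains; maximum flow = 15.
By max-flow min-cut, the minimum cut capacity equals the max flow.
In the residual graph, reachable from In: {In}.
Min-cut edges: In→x1 (7), In→x2 (3), In→Eg (5); capacity 7 + 3 + 5 = 15.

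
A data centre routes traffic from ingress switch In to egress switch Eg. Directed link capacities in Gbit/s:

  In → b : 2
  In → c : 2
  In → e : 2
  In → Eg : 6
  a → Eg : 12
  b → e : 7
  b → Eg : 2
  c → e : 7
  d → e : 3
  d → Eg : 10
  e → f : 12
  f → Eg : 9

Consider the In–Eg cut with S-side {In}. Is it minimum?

Given cut capacity: 2 + 2 + 2 + 6 = 12.
Augment In→Eg: bottleneck 6, flow now 6.
Augment In→b→Eg: bottleneck 2, flow now 8.
Augment In→e→f→Eg: bottleneck 2, flow now 10.
Augment In→c→e→f→Eg: bottleneck 2, flow now 12.
No augmenting path remains; maximum flow = 12.
Cut capacity 12 equals the max flow, so it is a minimum cut.

Yes — it is a minimum cut (capacity 12).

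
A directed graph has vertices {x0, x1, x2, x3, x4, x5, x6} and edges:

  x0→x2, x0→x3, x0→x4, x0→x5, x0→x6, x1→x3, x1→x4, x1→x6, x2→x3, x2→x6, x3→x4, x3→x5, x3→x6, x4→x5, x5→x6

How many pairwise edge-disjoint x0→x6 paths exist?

Assign every edge capacity 1; by Menger, the answer equals the max flow.
Path x0→x6 (+1); total 1.
Path x0→x2→x6 (+1); total 2.
Path x0→x3→x6 (+1); total 3.
Path x0→x5→x6 (+1); total 4.
No residual x0→x6 path; max flow = 4.
Certifying cut of size 4: {x0→x2, x0→x3, x0→x6, x5→x6}.

4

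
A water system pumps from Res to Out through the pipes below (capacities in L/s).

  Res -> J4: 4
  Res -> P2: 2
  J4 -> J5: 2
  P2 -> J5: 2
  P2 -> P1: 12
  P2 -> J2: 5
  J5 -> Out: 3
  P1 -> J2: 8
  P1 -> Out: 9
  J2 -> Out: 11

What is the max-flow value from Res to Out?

Augment Res→J4→J5→Out: bottleneck 2, flow now 2.
Augment Res→P2→J5→Out: bottleneck 1, flow now 3.
Augment Res→P2→P1→Out: bottleneck 1, flow now 4.
No augmenting path remains; maximum flow = 4.
In the residual graph, reachable from Res: {Res, J4}.
Min-cut edges: Res→P2 (2), J4→J5 (2); capacity 2 + 2 = 4.
This cut is saturated, so no flow can exceed 4.

4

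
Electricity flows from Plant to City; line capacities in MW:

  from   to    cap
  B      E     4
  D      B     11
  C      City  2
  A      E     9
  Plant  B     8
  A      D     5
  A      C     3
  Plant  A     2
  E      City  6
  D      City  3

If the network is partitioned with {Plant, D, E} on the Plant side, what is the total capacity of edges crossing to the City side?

Edges leaving {Plant, D, E}: Plant→A (2), Plant→B (8), D→B (11), D→City (3), E→City (6).
Cut capacity = 2 + 8 + 11 + 3 + 6 = 30.

30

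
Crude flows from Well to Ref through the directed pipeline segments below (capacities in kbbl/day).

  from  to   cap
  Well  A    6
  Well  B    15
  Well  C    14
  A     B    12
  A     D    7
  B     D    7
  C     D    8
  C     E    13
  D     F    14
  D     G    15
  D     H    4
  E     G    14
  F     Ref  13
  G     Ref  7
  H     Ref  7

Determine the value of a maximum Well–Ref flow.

Augment Well→A→D→F→Ref: bottleneck 6, flow now 6.
Augment Well→B→D→F→Ref: bottleneck 7, flow now 13.
Augment Well→C→D→G→Ref: bottleneck 7, flow now 20.
Augment Well→C→D→H→Ref: bottleneck 1, flow now 21.
Augment Well→C→E→G→D→H→Ref: bottleneck 3, flow now 24. (uses reverse residual edge)
No augmenting path remains; maximum flow = 24.
In the residual graph, reachable from Well: {Well, A, B, C, D, E, F, G}.
Min-cut edges: D→H (4), F→Ref (13), G→Ref (7); capacity 4 + 13 + 7 = 24.
This cut is saturated, so no flow can exceed 24.

24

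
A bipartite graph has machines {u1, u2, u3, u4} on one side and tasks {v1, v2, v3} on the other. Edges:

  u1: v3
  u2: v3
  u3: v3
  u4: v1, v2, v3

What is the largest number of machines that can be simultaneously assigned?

2

Unit-capacity flow: source→left, listed edges, right→sink; max matching = max flow.
Augmenting path u1→v3 (+1); matched 1.
Augmenting path u4→v1 (+1); matched 2.
No augmenting path remains; maximum matching = 2.
König certificate: {u4, v3} is a vertex cover of size 2 (every listed pair touches it), so no matching can be larger.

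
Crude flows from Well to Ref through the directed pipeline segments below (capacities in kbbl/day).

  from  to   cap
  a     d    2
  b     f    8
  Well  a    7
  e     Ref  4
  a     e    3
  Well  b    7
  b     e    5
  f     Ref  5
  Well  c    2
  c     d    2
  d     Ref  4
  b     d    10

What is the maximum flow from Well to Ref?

13

Augment Well→a→d→Ref: bottleneck 2, flow now 2.
Augment Well→a→e→Ref: bottleneck 3, flow now 5.
Augment Well→b→d→Ref: bottleneck 2, flow now 7.
Augment Well→b→e→Ref: bottleneck 1, flow now 8.
Augment Well→b→f→Ref: bottleneck 4, flow now 12.
Augment Well→c→d→b→f→Ref: bottleneck 1, flow now 13. (uses reverse residual edge)
No augmenting path remains; maximum flow = 13.
In the residual graph, reachable from Well: {Well, a, b, c, d, e, f}.
Min-cut edges: d→Ref (4), e→Ref (4), f→Ref (5); capacity 4 + 4 + 5 = 13.
This cut is saturated, so no flow can exceed 13.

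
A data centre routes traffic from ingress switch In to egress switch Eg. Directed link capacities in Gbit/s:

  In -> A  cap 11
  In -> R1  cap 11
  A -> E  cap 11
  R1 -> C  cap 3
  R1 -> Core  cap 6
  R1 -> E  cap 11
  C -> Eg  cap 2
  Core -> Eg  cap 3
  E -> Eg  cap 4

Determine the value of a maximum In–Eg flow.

9

Augment In→A→E→Eg: bottleneck 4, flow now 4.
Augment In→R1→C→Eg: bottleneck 2, flow now 6.
Augment In→R1→Core→Eg: bottleneck 3, flow now 9.
No augmenting path remains; maximum flow = 9.
In the residual graph, reachable from In: {In, A, R1, C, Core, E}.
Min-cut edges: C→Eg (2), Core→Eg (3), E→Eg (4); capacity 2 + 3 + 4 = 9.
This cut is saturated, so no flow can exceed 9.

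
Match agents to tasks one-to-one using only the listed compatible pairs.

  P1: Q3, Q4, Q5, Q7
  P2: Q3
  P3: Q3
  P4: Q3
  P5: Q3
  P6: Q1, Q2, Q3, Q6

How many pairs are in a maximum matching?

Unit-capacity flow: source→left, listed edges, right→sink; max matching = max flow.
Augmenting path P1→Q3 (+1); matched 1.
Augmenting path P6→Q1 (+1); matched 2.
Augmenting path P2→Q3→P1→Q4 (+1); matched 3.
No augmenting path remains; maximum matching = 3.
König certificate: {P1, P6, Q3} is a vertex cover of size 3 (every listed pair touches it), so no matching can be larger.

3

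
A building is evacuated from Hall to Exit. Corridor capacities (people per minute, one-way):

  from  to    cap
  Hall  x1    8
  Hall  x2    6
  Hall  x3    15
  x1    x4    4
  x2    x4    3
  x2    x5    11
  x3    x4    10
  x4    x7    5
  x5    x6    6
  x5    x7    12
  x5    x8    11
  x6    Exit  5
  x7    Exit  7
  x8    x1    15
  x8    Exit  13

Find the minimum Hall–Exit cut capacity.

Augment Hall→x1→x4→x7→Exit: bottleneck 4, flow now 4.
Augment Hall→x2→x4→x7→Exit: bottleneck 1, flow now 5.
Augment Hall→x2→x5→x6→Exit: bottleneck 5, flow now 10.
Augment Hall→x3→x4→x2→x5→x7→Exit: bottleneck 1, flow now 11. (uses reverse residual edge)
No augmenting path remains; maximum flow = 11.
By max-flow min-cut, the minimum cut capacity equals the max flow.
In the residual graph, reachable from Hall: {Hall, x1, x3, x4}.
Min-cut edges: Hall→x2 (6), x4→x7 (5); capacity 6 + 5 = 11.

11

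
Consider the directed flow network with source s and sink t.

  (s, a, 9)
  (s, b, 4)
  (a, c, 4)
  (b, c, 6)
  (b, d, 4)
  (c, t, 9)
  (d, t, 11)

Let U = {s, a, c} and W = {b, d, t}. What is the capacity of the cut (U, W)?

13

Edges leaving {s, a, c}: s→b (4), c→t (9).
Cut capacity = 4 + 9 = 13.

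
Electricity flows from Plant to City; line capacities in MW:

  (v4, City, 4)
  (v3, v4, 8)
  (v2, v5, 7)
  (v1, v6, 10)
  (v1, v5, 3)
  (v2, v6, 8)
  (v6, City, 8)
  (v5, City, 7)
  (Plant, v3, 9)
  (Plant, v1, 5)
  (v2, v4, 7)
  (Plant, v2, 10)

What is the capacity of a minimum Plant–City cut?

Augment Plant→v1→v5→City: bottleneck 3, flow now 3.
Augment Plant→v1→v6→City: bottleneck 2, flow now 5.
Augment Plant→v2→v4→City: bottleneck 4, flow now 9.
Augment Plant→v2→v5→City: bottleneck 4, flow now 13.
Augment Plant→v2→v6→City: bottleneck 2, flow now 15.
Augment Plant→v3→v4→v2→v6→City: bottleneck 4, flow now 19. (uses reverse residual edge)
No augmenting path remains; maximum flow = 19.
By max-flow min-cut, the minimum cut capacity equals the max flow.
In the residual graph, reachable from Plant: {Plant, v3, v4}.
Min-cut edges: Plant→v1 (5), Plant→v2 (10), v4→City (4); capacity 5 + 10 + 4 = 19.

19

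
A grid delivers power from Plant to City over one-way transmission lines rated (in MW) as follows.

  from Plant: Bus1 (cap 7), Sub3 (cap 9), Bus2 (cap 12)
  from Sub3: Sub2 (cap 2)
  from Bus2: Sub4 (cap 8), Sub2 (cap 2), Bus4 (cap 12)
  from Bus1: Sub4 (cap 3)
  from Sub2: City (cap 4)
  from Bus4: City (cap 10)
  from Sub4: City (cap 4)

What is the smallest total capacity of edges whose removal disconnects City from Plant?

Augment Plant→Sub3→Sub2→City: bottleneck 2, flow now 2.
Augment Plant→Bus2→Sub2→City: bottleneck 2, flow now 4.
Augment Plant→Bus2→Bus4→City: bottleneck 10, flow now 14.
Augment Plant→Bus1→Sub4→City: bottleneck 3, flow now 17.
No augmenting path remains; maximum flow = 17.
By max-flow min-cut, the minimum cut capacity equals the max flow.
In the residual graph, reachable from Plant: {Plant, Sub3, Bus1}.
Min-cut edges: Plant→Bus2 (12), Sub3→Sub2 (2), Bus1→Sub4 (3); capacity 12 + 2 + 3 = 17.

17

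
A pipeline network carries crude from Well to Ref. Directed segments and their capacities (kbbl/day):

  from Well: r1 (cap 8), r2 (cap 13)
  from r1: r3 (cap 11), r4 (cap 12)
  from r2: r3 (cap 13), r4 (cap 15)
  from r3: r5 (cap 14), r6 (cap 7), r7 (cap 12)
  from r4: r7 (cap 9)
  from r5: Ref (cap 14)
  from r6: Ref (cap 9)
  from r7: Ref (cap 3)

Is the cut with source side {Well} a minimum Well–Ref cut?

Yes — it is a minimum cut (capacity 21).

Given cut capacity: 8 + 13 = 21.
Augment Well→r1→r3→r5→Ref: bottleneck 8, flow now 8.
Augment Well→r2→r3→r5→Ref: bottleneck 6, flow now 14.
Augment Well→r2→r3→r6→Ref: bottleneck 7, flow now 21.
No augmenting path remains; maximum flow = 21.
Cut capacity 21 equals the max flow, so it is a minimum cut.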